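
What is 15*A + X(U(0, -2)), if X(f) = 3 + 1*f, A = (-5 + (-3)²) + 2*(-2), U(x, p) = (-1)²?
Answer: 4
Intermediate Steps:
U(x, p) = 1
A = 0 (A = (-5 + 9) - 4 = 4 - 4 = 0)
X(f) = 3 + f
15*A + X(U(0, -2)) = 15*0 + (3 + 1) = 0 + 4 = 4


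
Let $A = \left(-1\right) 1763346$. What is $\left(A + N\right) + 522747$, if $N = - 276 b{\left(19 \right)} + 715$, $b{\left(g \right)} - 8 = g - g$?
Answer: $-1242092$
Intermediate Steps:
$b{\left(g \right)} = 8$ ($b{\left(g \right)} = 8 + \left(g - g\right) = 8 + 0 = 8$)
$A = -1763346$
$N = -1493$ ($N = \left(-276\right) 8 + 715 = -2208 + 715 = -1493$)
$\left(A + N\right) + 522747 = \left(-1763346 - 1493\right) + 522747 = -1764839 + 522747 = -1242092$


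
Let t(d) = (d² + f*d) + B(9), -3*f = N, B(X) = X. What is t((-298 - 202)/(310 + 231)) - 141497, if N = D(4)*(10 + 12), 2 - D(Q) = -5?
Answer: -124190140984/878043 ≈ -1.4144e+5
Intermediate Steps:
D(Q) = 7 (D(Q) = 2 - 1*(-5) = 2 + 5 = 7)
N = 154 (N = 7*(10 + 12) = 7*22 = 154)
f = -154/3 (f = -⅓*154 = -154/3 ≈ -51.333)
t(d) = 9 + d² - 154*d/3 (t(d) = (d² - 154*d/3) + 9 = 9 + d² - 154*d/3)
t((-298 - 202)/(310 + 231)) - 141497 = (9 + ((-298 - 202)/(310 + 231))² - 154*(-298 - 202)/(3*(310 + 231))) - 141497 = (9 + (-500/541)² - (-77000)/(3*541)) - 141497 = (9 + (-500*1/541)² - (-77000)/(3*541)) - 141497 = (9 + (-500/541)² - 154/3*(-500/541)) - 141497 = (9 + 250000/292681 + 77000/1623) - 141497 = 50309387/878043 - 141497 = -124190140984/878043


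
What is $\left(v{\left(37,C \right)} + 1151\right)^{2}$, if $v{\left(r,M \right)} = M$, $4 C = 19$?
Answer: $\frac{21372129}{16} \approx 1.3358 \cdot 10^{6}$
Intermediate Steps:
$C = \frac{19}{4}$ ($C = \frac{1}{4} \cdot 19 = \frac{19}{4} \approx 4.75$)
$\left(v{\left(37,C \right)} + 1151\right)^{2} = \left(\frac{19}{4} + 1151\right)^{2} = \left(\frac{4623}{4}\right)^{2} = \frac{21372129}{16}$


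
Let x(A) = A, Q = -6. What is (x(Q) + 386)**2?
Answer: 144400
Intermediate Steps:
(x(Q) + 386)**2 = (-6 + 386)**2 = 380**2 = 144400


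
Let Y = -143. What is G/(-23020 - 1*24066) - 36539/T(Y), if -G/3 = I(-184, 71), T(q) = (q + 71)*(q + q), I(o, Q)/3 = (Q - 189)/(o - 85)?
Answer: -17799461597/10031578128 ≈ -1.7743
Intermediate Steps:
I(o, Q) = 3*(-189 + Q)/(-85 + o) (I(o, Q) = 3*((Q - 189)/(o - 85)) = 3*((-189 + Q)/(-85 + o)) = 3*(-189 + Q)/(-85 + o))
T(q) = 2*q*(71 + q) (T(q) = (71 + q)*(2*q) = 2*q*(71 + q))
G = -1062/269 (G = -9*(-189 + 71)/(-85 - 184) = -9*(-118)/(-269) = -9*(-1)*(-118)/269 = -3*354/269 = -1062/269 ≈ -3.9480)
G/(-23020 - 1*24066) - 36539/T(Y) = -1062/(269*(-23020 - 1*24066)) - 36539*(-1/(286*(71 - 143))) = -1062/(269*(-23020 - 24066)) - 36539/(2*(-143)*(-72)) = -1062/269/(-47086) - 36539/20592 = -1062/269*(-1/47086) - 36539*1/20592 = 531/6333067 - 36539/20592 = -17799461597/10031578128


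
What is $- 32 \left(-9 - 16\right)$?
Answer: $800$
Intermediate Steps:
$- 32 \left(-9 - 16\right) = \left(-32\right) \left(-25\right) = 800$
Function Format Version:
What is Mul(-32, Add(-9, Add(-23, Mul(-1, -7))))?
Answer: 800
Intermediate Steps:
Mul(-32, Add(-9, Add(-23, Mul(-1, -7)))) = Mul(-32, Add(-9, Add(-23, 7))) = Mul(-32, Add(-9, -16)) = Mul(-32, -25) = 800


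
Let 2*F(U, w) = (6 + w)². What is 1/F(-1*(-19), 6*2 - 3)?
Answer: 2/225 ≈ 0.0088889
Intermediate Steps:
F(U, w) = (6 + w)²/2
1/F(-1*(-19), 6*2 - 3) = 1/((6 + (6*2 - 3))²/2) = 1/((6 + (12 - 3))²/2) = 1/((6 + 9)²/2) = 1/((½)*15²) = 1/((½)*225) = 1/(225/2) = 2/225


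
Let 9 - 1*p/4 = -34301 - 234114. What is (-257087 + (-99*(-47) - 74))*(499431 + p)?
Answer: -397227152516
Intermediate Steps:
p = 1073696 (p = 36 - 4*(-34301 - 234114) = 36 - 4*(-268415) = 36 + 1073660 = 1073696)
(-257087 + (-99*(-47) - 74))*(499431 + p) = (-257087 + (-99*(-47) - 74))*(499431 + 1073696) = (-257087 + (4653 - 74))*1573127 = (-257087 + 4579)*1573127 = -252508*1573127 = -397227152516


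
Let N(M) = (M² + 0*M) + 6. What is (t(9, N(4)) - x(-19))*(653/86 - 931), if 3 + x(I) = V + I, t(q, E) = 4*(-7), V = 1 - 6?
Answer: 79413/86 ≈ 923.41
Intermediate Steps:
N(M) = 6 + M² (N(M) = (M² + 0) + 6 = M² + 6 = 6 + M²)
V = -5
t(q, E) = -28
x(I) = -8 + I (x(I) = -3 + (-5 + I) = -8 + I)
(t(9, N(4)) - x(-19))*(653/86 - 931) = (-28 - (-8 - 19))*(653/86 - 931) = (-28 - 1*(-27))*(653*(1/86) - 931) = (-28 + 27)*(653/86 - 931) = -1*(-79413/86) = 79413/86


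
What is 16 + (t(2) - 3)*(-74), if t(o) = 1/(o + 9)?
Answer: 2544/11 ≈ 231.27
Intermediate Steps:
t(o) = 1/(9 + o)
16 + (t(2) - 3)*(-74) = 16 + (1/(9 + 2) - 3)*(-74) = 16 + (1/11 - 3)*(-74) = 16 - 32/11*(-74) = 16 + 2368/11 = 2544/11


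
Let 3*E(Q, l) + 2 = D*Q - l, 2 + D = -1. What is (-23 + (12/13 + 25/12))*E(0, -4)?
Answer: -3119/234 ≈ -13.329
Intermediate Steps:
D = -3 (D = -2 - 1 = -3)
E(Q, l) = -⅔ - Q - l/3 (E(Q, l) = -⅔ + (-3*Q - l)/3 = -⅔ + (-l - 3*Q)/3 = -⅔ + (-Q - l/3) = -⅔ - Q - l/3)
(-23 + (12/13 + 25/12))*E(0, -4) = (-23 + (12/13 + 25/12))*(-⅔ - 1*0 - ⅓*(-4)) = (-23 + (12*(1/13) + 25*(1/12)))*(-⅔ + 0 + 4/3) = (-23 + (12/13 + 25/12))*(⅔) = (-23 + 469/156)*(⅔) = -3119/156*⅔ = -3119/234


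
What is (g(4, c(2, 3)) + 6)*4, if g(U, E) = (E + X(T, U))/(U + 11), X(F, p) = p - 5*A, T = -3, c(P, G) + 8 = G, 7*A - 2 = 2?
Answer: 804/35 ≈ 22.971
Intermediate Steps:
A = 4/7 (A = 2/7 + (⅐)*2 = 2/7 + 2/7 = 4/7 ≈ 0.57143)
c(P, G) = -8 + G
X(F, p) = -20/7 + p (X(F, p) = p - 5*4/7 = p - 20/7 = -20/7 + p)
g(U, E) = (-20/7 + E + U)/(11 + U) (g(U, E) = (E + (-20/7 + U))/(U + 11) = (-20/7 + E + U)/(11 + U))
(g(4, c(2, 3)) + 6)*4 = ((-20/7 + (-8 + 3) + 4)/(11 + 4) + 6)*4 = ((-20/7 - 5 + 4)/15 + 6)*4 = ((1/15)*(-27/7) + 6)*4 = (-9/35 + 6)*4 = (201/35)*4 = 804/35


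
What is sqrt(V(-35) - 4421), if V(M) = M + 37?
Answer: 3*I*sqrt(491) ≈ 66.476*I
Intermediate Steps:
V(M) = 37 + M
sqrt(V(-35) - 4421) = sqrt((37 - 35) - 4421) = sqrt(2 - 4421) = sqrt(-4419) = 3*I*sqrt(491)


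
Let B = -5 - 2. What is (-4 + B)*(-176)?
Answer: 1936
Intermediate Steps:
B = -7
(-4 + B)*(-176) = (-4 - 7)*(-176) = -11*(-176) = 1936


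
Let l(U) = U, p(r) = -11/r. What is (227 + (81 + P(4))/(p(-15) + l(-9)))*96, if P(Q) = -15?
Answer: 651792/31 ≈ 21026.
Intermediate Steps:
(227 + (81 + P(4))/(p(-15) + l(-9)))*96 = (227 + (81 - 15)/(-11/(-15) - 9))*96 = (227 + 66/(-11*(-1/15) - 9))*96 = (227 + 66/(11/15 - 9))*96 = (227 + 66/(-124/15))*96 = (227 + 66*(-15/124))*96 = (227 - 495/62)*96 = (13579/62)*96 = 651792/31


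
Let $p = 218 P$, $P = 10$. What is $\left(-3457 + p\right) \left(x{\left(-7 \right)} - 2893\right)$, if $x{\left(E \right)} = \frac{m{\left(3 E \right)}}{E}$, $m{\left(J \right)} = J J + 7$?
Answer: $3776089$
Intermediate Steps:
$m{\left(J \right)} = 7 + J^{2}$ ($m{\left(J \right)} = J^{2} + 7 = 7 + J^{2}$)
$p = 2180$ ($p = 218 \cdot 10 = 2180$)
$x{\left(E \right)} = \frac{7 + 9 E^{2}}{E}$ ($x{\left(E \right)} = \frac{7 + \left(3 E\right)^{2}}{E} = \frac{7 + 9 E^{2}}{E}$)
$\left(-3457 + p\right) \left(x{\left(-7 \right)} - 2893\right) = \left(-3457 + 2180\right) \left(\left(\frac{7}{-7} + 9 \left(-7\right)\right) - 2893\right) = - 1277 \left(\left(7 \left(- \frac{1}{7}\right) - 63\right) - 2893\right) = - 1277 \left(\left(-1 - 63\right) - 2893\right) = - 1277 \left(-64 - 2893\right) = \left(-1277\right) \left(-2957\right) = 3776089$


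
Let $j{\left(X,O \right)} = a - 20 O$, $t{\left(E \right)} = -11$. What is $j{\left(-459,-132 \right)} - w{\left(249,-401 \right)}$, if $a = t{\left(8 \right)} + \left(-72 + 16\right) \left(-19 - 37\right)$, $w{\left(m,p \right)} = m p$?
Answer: $105614$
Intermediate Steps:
$a = 3125$ ($a = -11 + \left(-72 + 16\right) \left(-19 - 37\right) = -11 - -3136 = -11 + 3136 = 3125$)
$j{\left(X,O \right)} = 3125 - 20 O$
$j{\left(-459,-132 \right)} - w{\left(249,-401 \right)} = \left(3125 - -2640\right) - 249 \left(-401\right) = \left(3125 + 2640\right) - -99849 = 5765 + 99849 = 105614$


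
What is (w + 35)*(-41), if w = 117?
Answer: -6232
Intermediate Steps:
(w + 35)*(-41) = (117 + 35)*(-41) = 152*(-41) = -6232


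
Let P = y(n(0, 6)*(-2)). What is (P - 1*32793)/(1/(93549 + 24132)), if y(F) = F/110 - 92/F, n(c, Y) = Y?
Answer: -212202300746/55 ≈ -3.8582e+9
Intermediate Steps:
y(F) = -92/F + F/110 (y(F) = F*(1/110) - 92/F = F/110 - 92/F = -92/F + F/110)
P = 1247/165 (P = -92/(6*(-2)) + (6*(-2))/110 = -92/(-12) + (1/110)*(-12) = -92*(-1/12) - 6/55 = 23/3 - 6/55 = 1247/165 ≈ 7.5576)
(P - 1*32793)/(1/(93549 + 24132)) = (1247/165 - 1*32793)/(1/(93549 + 24132)) = (1247/165 - 32793)/(1/117681) = -5409598/(165*1/117681) = -5409598/165*117681 = -212202300746/55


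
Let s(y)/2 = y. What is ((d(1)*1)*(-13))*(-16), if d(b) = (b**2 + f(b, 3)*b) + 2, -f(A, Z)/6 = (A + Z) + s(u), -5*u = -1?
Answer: -24336/5 ≈ -4867.2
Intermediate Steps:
u = 1/5 (u = -1/5*(-1) = 1/5 ≈ 0.20000)
s(y) = 2*y
f(A, Z) = -12/5 - 6*A - 6*Z (f(A, Z) = -6*((A + Z) + 2*(1/5)) = -6*((A + Z) + 2/5) = -6*(2/5 + A + Z) = -12/5 - 6*A - 6*Z)
d(b) = 2 + b**2 + b*(-102/5 - 6*b) (d(b) = (b**2 + (-12/5 - 6*b - 6*3)*b) + 2 = (b**2 + (-12/5 - 6*b - 18)*b) + 2 = (b**2 + (-102/5 - 6*b)*b) + 2 = (b**2 + b*(-102/5 - 6*b)) + 2 = 2 + b**2 + b*(-102/5 - 6*b))
((d(1)*1)*(-13))*(-16) = (((2 - 5*1**2 - 102/5*1)*1)*(-13))*(-16) = (((2 - 5*1 - 102/5)*1)*(-13))*(-16) = (((2 - 5 - 102/5)*1)*(-13))*(-16) = (-117/5*1*(-13))*(-16) = -117/5*(-13)*(-16) = (1521/5)*(-16) = -24336/5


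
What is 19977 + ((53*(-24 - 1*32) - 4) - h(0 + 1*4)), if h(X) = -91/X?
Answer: 68111/4 ≈ 17028.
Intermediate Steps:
19977 + ((53*(-24 - 1*32) - 4) - h(0 + 1*4)) = 19977 + ((53*(-24 - 1*32) - 4) - (-91)/(0 + 1*4)) = 19977 + ((53*(-24 - 32) - 4) - (-91)/(0 + 4)) = 19977 + ((53*(-56) - 4) - (-91)/4) = 19977 + ((-2968 - 4) - (-91)/4) = 19977 + (-2972 - 1*(-91/4)) = 19977 + (-2972 + 91/4) = 19977 - 11797/4 = 68111/4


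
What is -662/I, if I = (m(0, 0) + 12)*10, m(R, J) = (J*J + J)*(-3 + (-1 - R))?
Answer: -331/60 ≈ -5.5167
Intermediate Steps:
m(R, J) = (-4 - R)*(J + J²) (m(R, J) = (J² + J)*(-4 - R) = (J + J²)*(-4 - R) = (-4 - R)*(J + J²))
I = 120 (I = (-1*0*(4 + 0 + 4*0 + 0*0) + 12)*10 = (-1*0*(4 + 0 + 0 + 0) + 12)*10 = (-1*0*4 + 12)*10 = (0 + 12)*10 = 12*10 = 120)
-662/I = -662/120 = -662*1/120 = -331/60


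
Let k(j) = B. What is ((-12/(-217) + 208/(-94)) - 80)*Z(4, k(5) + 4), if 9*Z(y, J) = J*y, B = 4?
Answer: -8937856/30597 ≈ -292.12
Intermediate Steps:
k(j) = 4
Z(y, J) = J*y/9 (Z(y, J) = (J*y)/9 = J*y/9)
((-12/(-217) + 208/(-94)) - 80)*Z(4, k(5) + 4) = ((-12/(-217) + 208/(-94)) - 80)*((⅑)*(4 + 4)*4) = ((-12*(-1/217) + 208*(-1/94)) - 80)*((⅑)*8*4) = ((12/217 - 104/47) - 80)*(32/9) = (-22004/10199 - 80)*(32/9) = -837924/10199*32/9 = -8937856/30597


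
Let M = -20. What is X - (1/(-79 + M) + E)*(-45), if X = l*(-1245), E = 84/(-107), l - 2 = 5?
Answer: -10299670/1177 ≈ -8750.8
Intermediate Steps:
l = 7 (l = 2 + 5 = 7)
E = -84/107 (E = 84*(-1/107) = -84/107 ≈ -0.78505)
X = -8715 (X = 7*(-1245) = -8715)
X - (1/(-79 + M) + E)*(-45) = -8715 - (1/(-79 - 20) - 84/107)*(-45) = -8715 - (1/(-99) - 84/107)*(-45) = -8715 - (-1/99 - 84/107)*(-45) = -8715 - (-8423)*(-45)/10593 = -8715 - 1*42115/1177 = -8715 - 42115/1177 = -10299670/1177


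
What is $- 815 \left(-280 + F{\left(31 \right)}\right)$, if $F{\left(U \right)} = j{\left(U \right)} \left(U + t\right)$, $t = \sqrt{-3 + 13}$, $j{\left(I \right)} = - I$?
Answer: $1011415 + 25265 \sqrt{10} \approx 1.0913 \cdot 10^{6}$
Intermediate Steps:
$t = \sqrt{10} \approx 3.1623$
$F{\left(U \right)} = - U \left(U + \sqrt{10}\right)$
$- 815 \left(-280 + F{\left(31 \right)}\right) = - 815 \left(-280 - 31 \left(31 + \sqrt{10}\right)\right) = - 815 \left(-280 - \left(961 + 31 \sqrt{10}\right)\right) = - 815 \left(-1241 - 31 \sqrt{10}\right) = 1011415 + 25265 \sqrt{10}$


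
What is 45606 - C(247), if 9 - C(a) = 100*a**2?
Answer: 6146497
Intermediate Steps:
C(a) = 9 - 100*a**2
45606 - C(247) = 45606 - (9 - 100*247**2) = 45606 - (9 - 100*61009) = 45606 - (9 - 6100900) = 45606 - 1*(-6100891) = 45606 + 6100891 = 6146497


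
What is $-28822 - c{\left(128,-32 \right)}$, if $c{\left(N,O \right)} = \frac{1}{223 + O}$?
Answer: $- \frac{5505003}{191} \approx -28822.0$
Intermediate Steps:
$-28822 - c{\left(128,-32 \right)} = -28822 - \frac{1}{223 - 32} = -28822 - \frac{1}{191} = - \frac{5505003}{191}$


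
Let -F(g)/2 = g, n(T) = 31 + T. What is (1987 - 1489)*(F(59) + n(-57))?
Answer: -71712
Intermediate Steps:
F(g) = -2*g
(1987 - 1489)*(F(59) + n(-57)) = (1987 - 1489)*(-2*59 + (31 - 57)) = 498*(-118 - 26) = 498*(-144) = -71712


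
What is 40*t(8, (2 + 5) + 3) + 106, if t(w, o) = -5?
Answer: -94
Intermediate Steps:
40*t(8, (2 + 5) + 3) + 106 = 40*(-5) + 106 = -200 + 106 = -94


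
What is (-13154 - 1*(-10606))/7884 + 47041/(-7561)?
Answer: -97534168/14902731 ≈ -6.5447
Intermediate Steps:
(-13154 - 1*(-10606))/7884 + 47041/(-7561) = (-13154 + 10606)*(1/7884) + 47041*(-1/7561) = -2548*1/7884 - 47041/7561 = -637/1971 - 47041/7561 = -97534168/14902731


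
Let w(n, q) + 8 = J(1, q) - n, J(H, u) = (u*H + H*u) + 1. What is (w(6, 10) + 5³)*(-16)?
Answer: -2112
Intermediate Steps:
J(H, u) = 1 + 2*H*u (J(H, u) = (H*u + H*u) + 1 = 2*H*u + 1 = 1 + 2*H*u)
w(n, q) = -7 - n + 2*q (w(n, q) = -8 + ((1 + 2*1*q) - n) = -8 + ((1 + 2*q) - n) = -8 + (1 - n + 2*q) = -7 - n + 2*q)
(w(6, 10) + 5³)*(-16) = ((-7 - 1*6 + 2*10) + 5³)*(-16) = ((-7 - 6 + 20) + 125)*(-16) = (7 + 125)*(-16) = 132*(-16) = -2112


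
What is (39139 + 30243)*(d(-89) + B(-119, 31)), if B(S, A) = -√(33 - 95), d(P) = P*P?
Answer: 549574822 - 69382*I*√62 ≈ 5.4957e+8 - 5.4631e+5*I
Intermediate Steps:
d(P) = P²
B(S, A) = -I*√62 (B(S, A) = -√(-62) = -I*√62)
(39139 + 30243)*(d(-89) + B(-119, 31)) = (39139 + 30243)*((-89)² - I*√62) = 69382*(7921 - I*√62) = 549574822 - 69382*I*√62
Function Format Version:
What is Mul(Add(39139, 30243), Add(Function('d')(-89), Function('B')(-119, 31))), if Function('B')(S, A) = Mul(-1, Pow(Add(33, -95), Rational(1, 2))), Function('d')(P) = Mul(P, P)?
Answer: Add(549574822, Mul(-69382, I, Pow(62, Rational(1, 2)))) ≈ Add(5.4957e+8, Mul(-5.4631e+5, I))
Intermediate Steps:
Function('d')(P) = Pow(P, 2)
Function('B')(S, A) = Mul(-1, I, Pow(62, Rational(1, 2))) (Function('B')(S, A) = Mul(-1, Pow(-62, Rational(1, 2))) = Mul(-1, Mul(I, Pow(62, Rational(1, 2)))) = Mul(-1, I, Pow(62, Rational(1, 2))))
Mul(Add(39139, 30243), Add(Function('d')(-89), Function('B')(-119, 31))) = Mul(Add(39139, 30243), Add(Pow(-89, 2), Mul(-1, I, Pow(62, Rational(1, 2))))) = Mul(69382, Add(7921, Mul(-1, I, Pow(62, Rational(1, 2))))) = Add(549574822, Mul(-69382, I, Pow(62, Rational(1, 2))))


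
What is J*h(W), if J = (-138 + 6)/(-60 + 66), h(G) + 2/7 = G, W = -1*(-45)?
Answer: -6886/7 ≈ -983.71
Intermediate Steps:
W = 45
h(G) = -2/7 + G
J = -22 (J = -132/6 = -132*⅙ = -22)
J*h(W) = -22*(-2/7 + 45) = -22*313/7 = -6886/7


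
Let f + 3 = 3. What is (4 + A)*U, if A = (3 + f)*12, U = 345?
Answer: 13800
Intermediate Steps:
f = 0 (f = -3 + 3 = 0)
A = 36 (A = (3 + 0)*12 = 3*12 = 36)
(4 + A)*U = (4 + 36)*345 = 40*345 = 13800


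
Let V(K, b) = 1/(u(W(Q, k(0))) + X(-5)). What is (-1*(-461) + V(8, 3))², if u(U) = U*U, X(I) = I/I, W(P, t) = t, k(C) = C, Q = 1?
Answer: 213444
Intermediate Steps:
X(I) = 1
u(U) = U²
V(K, b) = 1 (V(K, b) = 1/(0² + 1) = 1/(0 + 1) = 1/1 = 1)
(-1*(-461) + V(8, 3))² = (-1*(-461) + 1)² = (461 + 1)² = 462² = 213444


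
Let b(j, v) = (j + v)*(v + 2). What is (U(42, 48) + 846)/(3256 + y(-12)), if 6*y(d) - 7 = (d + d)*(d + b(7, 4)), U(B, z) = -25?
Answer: 4926/18247 ≈ 0.26996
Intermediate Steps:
b(j, v) = (2 + v)*(j + v) (b(j, v) = (j + v)*(2 + v) = (2 + v)*(j + v))
y(d) = 7/6 + d*(66 + d)/3 (y(d) = 7/6 + ((d + d)*(d + (4**2 + 2*7 + 2*4 + 7*4)))/6 = 7/6 + ((2*d)*(d + (16 + 14 + 8 + 28)))/6 = 7/6 + ((2*d)*(d + 66))/6 = 7/6 + ((2*d)*(66 + d))/6 = 7/6 + (2*d*(66 + d))/6 = 7/6 + d*(66 + d)/3)
(U(42, 48) + 846)/(3256 + y(-12)) = (-25 + 846)/(3256 + (7/6 + 22*(-12) + (1/3)*(-12)**2)) = 821/(3256 + (7/6 - 264 + (1/3)*144)) = 821/(3256 + (7/6 - 264 + 48)) = 821/(3256 - 1289/6) = 821/(18247/6) = 821*(6/18247) = 4926/18247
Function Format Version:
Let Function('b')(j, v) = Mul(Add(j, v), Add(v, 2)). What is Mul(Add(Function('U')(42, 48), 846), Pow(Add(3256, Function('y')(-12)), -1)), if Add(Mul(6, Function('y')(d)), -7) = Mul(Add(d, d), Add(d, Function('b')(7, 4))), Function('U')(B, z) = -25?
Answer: Rational(4926, 18247) ≈ 0.26996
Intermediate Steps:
Function('b')(j, v) = Mul(Add(2, v), Add(j, v)) (Function('b')(j, v) = Mul(Add(j, v), Add(2, v)) = Mul(Add(2, v), Add(j, v)))
Function('y')(d) = Add(Rational(7, 6), Mul(Rational(1, 3), d, Add(66, d))) (Function('y')(d) = Add(Rational(7, 6), Mul(Rational(1, 6), Mul(Add(d, d), Add(d, Add(Pow(4, 2), Mul(2, 7), Mul(2, 4), Mul(7, 4)))))) = Add(Rational(7, 6), Mul(Rational(1, 6), Mul(Mul(2, d), Add(d, Add(16, 14, 8, 28))))) = Add(Rational(7, 6), Mul(Rational(1, 6), Mul(Mul(2, d), Add(d, 66)))) = Add(Rational(7, 6), Mul(Rational(1, 6), Mul(Mul(2, d), Add(66, d)))) = Add(Rational(7, 6), Mul(Rational(1, 6), Mul(2, d, Add(66, d)))) = Add(Rational(7, 6), Mul(Rational(1, 3), d, Add(66, d))))
Mul(Add(Function('U')(42, 48), 846), Pow(Add(3256, Function('y')(-12)), -1)) = Mul(Add(-25, 846), Pow(Add(3256, Add(Rational(7, 6), Mul(22, -12), Mul(Rational(1, 3), Pow(-12, 2)))), -1)) = Mul(821, Pow(Add(3256, Add(Rational(7, 6), -264, Mul(Rational(1, 3), 144))), -1)) = Mul(821, Pow(Add(3256, Add(Rational(7, 6), -264, 48)), -1)) = Mul(821, Pow(Add(3256, Rational(-1289, 6)), -1)) = Mul(821, Pow(Rational(18247, 6), -1)) = Mul(821, Rational(6, 18247)) = Rational(4926, 18247)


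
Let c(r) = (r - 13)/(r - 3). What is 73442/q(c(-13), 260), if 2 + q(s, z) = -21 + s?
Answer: -587536/171 ≈ -3435.9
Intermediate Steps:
c(r) = (-13 + r)/(-3 + r)
q(s, z) = -23 + s (q(s, z) = -2 + (-21 + s) = -23 + s)
73442/q(c(-13), 260) = 73442/(-23 + (-13 - 13)/(-3 - 13)) = 73442/(-23 - 26/(-16)) = 73442/(-23 - 1/16*(-26)) = 73442/(-23 + 13/8) = 73442/(-171/8) = 73442*(-8/171) = -587536/171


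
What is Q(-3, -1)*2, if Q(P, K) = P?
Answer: -6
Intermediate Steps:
Q(-3, -1)*2 = -3*2 = -6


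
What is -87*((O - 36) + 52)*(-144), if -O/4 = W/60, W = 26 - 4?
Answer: 910368/5 ≈ 1.8207e+5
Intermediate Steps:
W = 22
O = -22/15 (O = -88/60 = -4*11/30 = -22/15 ≈ -1.4667)
-87*((O - 36) + 52)*(-144) = -87*((-22/15 - 36) + 52)*(-144) = -87*(-562/15 + 52)*(-144) = -87*218/15*(-144) = -6322/5*(-144) = 910368/5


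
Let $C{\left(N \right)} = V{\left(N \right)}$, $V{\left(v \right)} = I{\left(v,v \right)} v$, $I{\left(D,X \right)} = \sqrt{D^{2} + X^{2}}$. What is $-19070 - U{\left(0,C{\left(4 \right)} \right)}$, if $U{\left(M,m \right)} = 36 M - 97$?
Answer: $-18973$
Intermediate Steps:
$V{\left(v \right)} = v \sqrt{2} \sqrt{v^{2}}$ ($V{\left(v \right)} = \sqrt{v^{2} + v^{2}} v = \sqrt{2 v^{2}} v = \sqrt{2} \sqrt{v^{2}} v = v \sqrt{2} \sqrt{v^{2}}$)
$C{\left(N \right)} = N \sqrt{2} \sqrt{N^{2}}$
$U{\left(M,m \right)} = -97 + 36 M$
$-19070 - U{\left(0,C{\left(4 \right)} \right)} = -19070 - \left(-97 + 36 \cdot 0\right) = -19070 - \left(-97 + 0\right) = -19070 - -97 = -19070 + 97 = -18973$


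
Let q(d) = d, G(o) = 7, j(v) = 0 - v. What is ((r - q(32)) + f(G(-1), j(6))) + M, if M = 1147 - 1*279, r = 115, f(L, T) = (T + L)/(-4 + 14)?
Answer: 9511/10 ≈ 951.10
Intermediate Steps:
j(v) = -v
f(L, T) = L/10 + T/10 (f(L, T) = (L + T)/10 = (L + T)*(⅒) = L/10 + T/10)
M = 868 (M = 1147 - 279 = 868)
((r - q(32)) + f(G(-1), j(6))) + M = ((115 - 1*32) + ((⅒)*7 + (-1*6)/10)) + 868 = ((115 - 32) + (7/10 + (⅒)*(-6))) + 868 = (83 + (7/10 - ⅗)) + 868 = (83 + ⅒) + 868 = 831/10 + 868 = 9511/10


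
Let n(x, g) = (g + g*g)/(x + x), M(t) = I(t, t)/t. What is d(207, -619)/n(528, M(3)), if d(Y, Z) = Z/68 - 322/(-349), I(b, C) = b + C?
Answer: -8541940/5933 ≈ -1439.7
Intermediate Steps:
I(b, C) = C + b
d(Y, Z) = 322/349 + Z/68 (d(Y, Z) = Z*(1/68) - 322*(-1/349) = Z/68 + 322/349 = 322/349 + Z/68)
M(t) = 2 (M(t) = (t + t)/t = (2*t)/t = 2)
n(x, g) = (g + g**2)/(2*x) (n(x, g) = (g + g**2)/((2*x)) = (g + g**2)*(1/(2*x)) = (g + g**2)/(2*x))
d(207, -619)/n(528, M(3)) = (322/349 + (1/68)*(-619))/(((1/2)*2*(1 + 2)/528)) = (322/349 - 619/68)/(((1/2)*2*(1/528)*3)) = -194135/(23732*1/176) = -194135/23732*176 = -8541940/5933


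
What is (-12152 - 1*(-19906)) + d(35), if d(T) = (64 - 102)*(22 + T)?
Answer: 5588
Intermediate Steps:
d(T) = -836 - 38*T (d(T) = -38*(22 + T) = -836 - 38*T)
(-12152 - 1*(-19906)) + d(35) = (-12152 - 1*(-19906)) + (-836 - 38*35) = (-12152 + 19906) + (-836 - 1330) = 7754 - 2166 = 5588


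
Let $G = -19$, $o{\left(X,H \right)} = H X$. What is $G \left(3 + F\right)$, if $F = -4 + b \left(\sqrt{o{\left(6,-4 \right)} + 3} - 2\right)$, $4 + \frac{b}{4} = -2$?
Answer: $-893 + 456 i \sqrt{21} \approx -893.0 + 2089.7 i$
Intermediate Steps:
$b = -24$ ($b = -16 + 4 \left(-2\right) = -16 - 8 = -24$)
$F = 44 - 24 i \sqrt{21}$ ($F = -4 - 24 \left(\sqrt{\left(-4\right) 6 + 3} - 2\right) = -4 - 24 \left(\sqrt{-24 + 3} - 2\right) = -4 - 24 \left(\sqrt{-21} - 2\right) = -4 - 24 \left(i \sqrt{21} - 2\right) = -4 - 24 \left(-2 + i \sqrt{21}\right) = -4 + \left(48 - 24 i \sqrt{21}\right) = 44 - 24 i \sqrt{21} \approx 44.0 - 109.98 i$)
$G \left(3 + F\right) = - 19 \left(3 + \left(44 - 24 i \sqrt{21}\right)\right) = - 19 \left(47 - 24 i \sqrt{21}\right) = -893 + 456 i \sqrt{21}$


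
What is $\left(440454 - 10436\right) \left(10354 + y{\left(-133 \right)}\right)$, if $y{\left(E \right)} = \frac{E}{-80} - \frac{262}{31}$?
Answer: $\frac{5517363794747}{1240} \approx 4.4495 \cdot 10^{9}$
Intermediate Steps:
$y{\left(E \right)} = - \frac{262}{31} - \frac{E}{80}$ ($y{\left(E \right)} = E \left(- \frac{1}{80}\right) - \frac{262}{31} = - \frac{E}{80} - \frac{262}{31} = - \frac{262}{31} - \frac{E}{80}$)
$\left(440454 - 10436\right) \left(10354 + y{\left(-133 \right)}\right) = \left(440454 - 10436\right) \left(10354 - \frac{16837}{2480}\right) = 430018 \left(10354 + \left(- \frac{262}{31} + \frac{133}{80}\right)\right) = 430018 \left(10354 - \frac{16837}{2480}\right) = 430018 \cdot \frac{25661083}{2480} = \frac{5517363794747}{1240}$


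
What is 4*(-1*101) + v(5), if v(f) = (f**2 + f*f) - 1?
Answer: -355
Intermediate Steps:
v(f) = -1 + 2*f**2 (v(f) = (f**2 + f**2) - 1 = 2*f**2 - 1 = -1 + 2*f**2)
4*(-1*101) + v(5) = 4*(-1*101) + (-1 + 2*5**2) = 4*(-101) + (-1 + 2*25) = -404 + (-1 + 50) = -404 + 49 = -355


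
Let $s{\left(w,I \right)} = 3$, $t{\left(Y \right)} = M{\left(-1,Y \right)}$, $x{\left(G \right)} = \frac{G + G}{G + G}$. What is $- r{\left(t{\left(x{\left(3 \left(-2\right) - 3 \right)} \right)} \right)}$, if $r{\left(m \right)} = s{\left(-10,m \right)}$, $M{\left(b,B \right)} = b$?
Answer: $-3$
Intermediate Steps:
$x{\left(G \right)} = 1$ ($x{\left(G \right)} = \frac{2 G}{2 G} = 2 G \frac{1}{2 G} = 1$)
$t{\left(Y \right)} = -1$
$r{\left(m \right)} = 3$
$- r{\left(t{\left(x{\left(3 \left(-2\right) - 3 \right)} \right)} \right)} = \left(-1\right) 3 = -3$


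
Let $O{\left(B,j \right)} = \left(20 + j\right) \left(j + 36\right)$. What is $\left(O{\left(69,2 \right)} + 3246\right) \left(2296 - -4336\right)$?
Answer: $27071824$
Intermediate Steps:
$O{\left(B,j \right)} = \left(20 + j\right) \left(36 + j\right)$
$\left(O{\left(69,2 \right)} + 3246\right) \left(2296 - -4336\right) = \left(\left(720 + 2^{2} + 56 \cdot 2\right) + 3246\right) \left(2296 - -4336\right) = \left(\left(720 + 4 + 112\right) + 3246\right) \left(2296 + 4336\right) = \left(836 + 3246\right) 6632 = 4082 \cdot 6632 = 27071824$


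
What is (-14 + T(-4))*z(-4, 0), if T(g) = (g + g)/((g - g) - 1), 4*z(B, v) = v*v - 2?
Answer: 3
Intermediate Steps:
z(B, v) = -½ + v²/4 (z(B, v) = (v*v - 2)/4 = (v² - 2)/4 = (-2 + v²)/4 = -½ + v²/4)
T(g) = -2*g (T(g) = (2*g)/(0 - 1) = (2*g)/(-1) = (2*g)*(-1) = -2*g)
(-14 + T(-4))*z(-4, 0) = (-14 - 2*(-4))*(-½ + (¼)*0²) = (-14 + 8)*(-½ + (¼)*0) = -6*(-½ + 0) = -6*(-½) = 3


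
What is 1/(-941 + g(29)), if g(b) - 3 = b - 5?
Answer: -1/914 ≈ -0.0010941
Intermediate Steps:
g(b) = -2 + b (g(b) = 3 + (b - 5) = 3 + (-5 + b) = -2 + b)
1/(-941 + g(29)) = 1/(-941 + (-2 + 29)) = 1/(-941 + 27) = 1/(-914) = -1/914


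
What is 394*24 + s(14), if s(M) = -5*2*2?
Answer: 9436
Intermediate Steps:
s(M) = -20 (s(M) = -10*2 = -20)
394*24 + s(14) = 394*24 - 20 = 9456 - 20 = 9436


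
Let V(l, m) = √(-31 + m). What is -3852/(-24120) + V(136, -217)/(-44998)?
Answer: 107/670 - I*√62/22499 ≈ 0.1597 - 0.00034997*I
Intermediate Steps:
-3852/(-24120) + V(136, -217)/(-44998) = -3852/(-24120) + √(-31 - 217)/(-44998) = -3852*(-1/24120) + √(-248)*(-1/44998) = 107/670 + (2*I*√62)*(-1/44998) = 107/670 - I*√62/22499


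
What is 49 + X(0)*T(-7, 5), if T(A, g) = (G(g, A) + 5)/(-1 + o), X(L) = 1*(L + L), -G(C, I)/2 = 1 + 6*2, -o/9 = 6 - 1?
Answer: 49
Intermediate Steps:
o = -45 (o = -9*(6 - 1) = -9*5 = -45)
G(C, I) = -26 (G(C, I) = -2*(1 + 6*2) = -2*(1 + 12) = -2*13 = -26)
X(L) = 2*L (X(L) = 1*(2*L) = 2*L)
T(A, g) = 21/46 (T(A, g) = (-26 + 5)/(-1 - 45) = -21/(-46) = -21*(-1/46) = 21/46)
49 + X(0)*T(-7, 5) = 49 + (2*0)*(21/46) = 49 + 0*(21/46) = 49 + 0 = 49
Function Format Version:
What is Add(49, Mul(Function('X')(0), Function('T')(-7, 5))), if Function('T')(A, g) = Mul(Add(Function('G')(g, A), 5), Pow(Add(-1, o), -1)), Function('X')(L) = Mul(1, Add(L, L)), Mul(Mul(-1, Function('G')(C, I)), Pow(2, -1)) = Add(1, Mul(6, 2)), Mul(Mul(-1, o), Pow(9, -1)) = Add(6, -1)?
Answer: 49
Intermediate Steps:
o = -45 (o = Mul(-9, Add(6, -1)) = Mul(-9, 5) = -45)
Function('G')(C, I) = -26 (Function('G')(C, I) = Mul(-2, Add(1, Mul(6, 2))) = Mul(-2, Add(1, 12)) = Mul(-2, 13) = -26)
Function('X')(L) = Mul(2, L) (Function('X')(L) = Mul(1, Mul(2, L)) = Mul(2, L))
Function('T')(A, g) = Rational(21, 46) (Function('T')(A, g) = Mul(Add(-26, 5), Pow(Add(-1, -45), -1)) = Mul(-21, Pow(-46, -1)) = Mul(-21, Rational(-1, 46)) = Rational(21, 46))
Add(49, Mul(Function('X')(0), Function('T')(-7, 5))) = Add(49, Mul(Mul(2, 0), Rational(21, 46))) = Add(49, Mul(0, Rational(21, 46))) = Add(49, 0) = 49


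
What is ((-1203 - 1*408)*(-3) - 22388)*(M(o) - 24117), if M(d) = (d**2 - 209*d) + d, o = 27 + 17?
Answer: 550050815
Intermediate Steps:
o = 44
M(d) = d**2 - 208*d
((-1203 - 1*408)*(-3) - 22388)*(M(o) - 24117) = ((-1203 - 1*408)*(-3) - 22388)*(44*(-208 + 44) - 24117) = ((-1203 - 408)*(-3) - 22388)*(44*(-164) - 24117) = (-1611*(-3) - 22388)*(-7216 - 24117) = (4833 - 22388)*(-31333) = -17555*(-31333) = 550050815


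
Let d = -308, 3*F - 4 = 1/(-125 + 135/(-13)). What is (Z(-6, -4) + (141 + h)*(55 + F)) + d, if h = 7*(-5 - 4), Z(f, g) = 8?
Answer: 3602551/880 ≈ 4093.8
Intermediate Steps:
h = -63 (h = 7*(-9) = -63)
F = 7027/5280 (F = 4/3 + 1/(3*(-125 + 135/(-13))) = 4/3 + 1/(3*(-125 + 135*(-1/13))) = 4/3 + 1/(3*(-125 - 135/13)) = 4/3 + 1/(3*(-1760/13)) = 4/3 + (⅓)*(-13/1760) = 4/3 - 13/5280 = 7027/5280 ≈ 1.3309)
(Z(-6, -4) + (141 + h)*(55 + F)) + d = (8 + (141 - 63)*(55 + 7027/5280)) - 308 = (8 + 78*(297427/5280)) - 308 = (8 + 3866551/880) - 308 = 3873591/880 - 308 = 3602551/880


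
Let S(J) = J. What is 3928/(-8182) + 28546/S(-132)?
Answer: -58520467/270006 ≈ -216.74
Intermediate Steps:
3928/(-8182) + 28546/S(-132) = 3928/(-8182) + 28546/(-132) = 3928*(-1/8182) + 28546*(-1/132) = -1964/4091 - 14273/66 = -58520467/270006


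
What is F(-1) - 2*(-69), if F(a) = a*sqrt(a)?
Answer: 138 - I ≈ 138.0 - 1.0*I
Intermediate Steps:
F(a) = a**(3/2)
F(-1) - 2*(-69) = (-1)**(3/2) - 2*(-69) = -I + 138 = 138 - I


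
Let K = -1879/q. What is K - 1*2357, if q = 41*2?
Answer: -195153/82 ≈ -2379.9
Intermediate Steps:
q = 82
K = -1879/82 ≈ -22.915
K - 1*2357 = -1879/82 - 1*2357 = -1879/82 - 2357 = -195153/82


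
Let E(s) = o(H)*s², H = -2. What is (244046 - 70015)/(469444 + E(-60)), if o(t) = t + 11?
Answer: 174031/501844 ≈ 0.34678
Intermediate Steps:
o(t) = 11 + t
E(s) = 9*s² (E(s) = (11 - 2)*s² = 9*s²)
(244046 - 70015)/(469444 + E(-60)) = (244046 - 70015)/(469444 + 9*(-60)²) = 174031/(469444 + 9*3600) = 174031/(469444 + 32400) = 174031/501844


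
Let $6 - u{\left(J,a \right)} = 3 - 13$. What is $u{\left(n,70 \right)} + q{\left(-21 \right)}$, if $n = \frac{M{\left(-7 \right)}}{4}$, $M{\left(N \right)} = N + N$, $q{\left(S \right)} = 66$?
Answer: $82$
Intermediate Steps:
$M{\left(N \right)} = 2 N$
$n = - \frac{7}{2}$ ($n = \frac{2 \left(-7\right)}{4} = \left(-14\right) \frac{1}{4} = - \frac{7}{2} \approx -3.5$)
$u{\left(J,a \right)} = 16$ ($u{\left(J,a \right)} = 6 - \left(3 - 13\right) = 6 - -10 = 6 + 10 = 16$)
$u{\left(n,70 \right)} + q{\left(-21 \right)} = 16 + 66 = 82$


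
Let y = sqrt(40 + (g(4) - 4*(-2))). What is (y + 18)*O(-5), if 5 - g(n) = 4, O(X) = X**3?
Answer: -3125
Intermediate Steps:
g(n) = 1 (g(n) = 5 - 1*4 = 5 - 4 = 1)
y = 7 (y = sqrt(40 + (1 - 4*(-2))) = sqrt(40 + (1 + 8)) = sqrt(40 + 9) = sqrt(49) = 7)
(y + 18)*O(-5) = (7 + 18)*(-5)**3 = 25*(-125) = -3125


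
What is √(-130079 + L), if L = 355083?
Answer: 2*√56251 ≈ 474.35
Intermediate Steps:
√(-130079 + L) = √(-130079 + 355083) = √225004 = 2*√56251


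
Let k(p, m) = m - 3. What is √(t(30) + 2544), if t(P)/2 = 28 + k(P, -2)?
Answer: √2590 ≈ 50.892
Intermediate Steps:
k(p, m) = -3 + m
t(P) = 46 (t(P) = 2*(28 + (-3 - 2)) = 2*(28 - 5) = 2*23 = 46)
√(t(30) + 2544) = √(46 + 2544) = √2590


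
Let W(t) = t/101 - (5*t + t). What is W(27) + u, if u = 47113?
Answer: 4742078/101 ≈ 46951.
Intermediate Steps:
W(t) = -605*t/101 (W(t) = t*(1/101) - 6*t = t/101 - 6*t = -605*t/101)
W(27) + u = -605/101*27 + 47113 = -16335/101 + 47113 = 4742078/101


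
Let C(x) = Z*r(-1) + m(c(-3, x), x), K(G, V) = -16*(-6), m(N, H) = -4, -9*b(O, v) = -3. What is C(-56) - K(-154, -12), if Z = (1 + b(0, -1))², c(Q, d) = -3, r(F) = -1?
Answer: -916/9 ≈ -101.78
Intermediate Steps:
b(O, v) = ⅓ (b(O, v) = -⅑*(-3) = ⅓)
K(G, V) = 96
Z = 16/9 (Z = (1 + ⅓)² = (4/3)² = 16/9 ≈ 1.7778)
C(x) = -52/9 (C(x) = (16/9)*(-1) - 4 = -16/9 - 4 = -52/9)
C(-56) - K(-154, -12) = -52/9 - 1*96 = -52/9 - 96 = -916/9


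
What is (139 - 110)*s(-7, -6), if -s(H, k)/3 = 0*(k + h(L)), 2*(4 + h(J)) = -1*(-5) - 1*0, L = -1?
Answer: 0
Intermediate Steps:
h(J) = -3/2 (h(J) = -4 + (-1*(-5) - 1*0)/2 = -4 + (5 + 0)/2 = -4 + (1/2)*5 = -4 + 5/2 = -3/2)
s(H, k) = 0 (s(H, k) = -0*(k - 3/2) = -0*(-3/2 + k) = -3*0 = 0)
(139 - 110)*s(-7, -6) = (139 - 110)*0 = 29*0 = 0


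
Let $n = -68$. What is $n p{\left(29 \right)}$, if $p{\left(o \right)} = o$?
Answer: $-1972$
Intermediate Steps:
$n p{\left(29 \right)} = \left(-68\right) 29 = -1972$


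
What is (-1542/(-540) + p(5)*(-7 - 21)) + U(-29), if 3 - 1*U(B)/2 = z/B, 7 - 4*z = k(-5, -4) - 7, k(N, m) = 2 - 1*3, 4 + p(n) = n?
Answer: -24646/1305 ≈ -18.886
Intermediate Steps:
p(n) = -4 + n
k(N, m) = -1 (k(N, m) = 2 - 3 = -1)
z = 15/4 (z = 7/4 - (-1 - 7)/4 = 7/4 - ¼*(-8) = 7/4 + 2 = 15/4 ≈ 3.7500)
U(B) = 6 - 15/(2*B)
(-1542/(-540) + p(5)*(-7 - 21)) + U(-29) = (-1542/(-540) + (-4 + 5)*(-7 - 21)) + (6 - 15/2/(-29)) = (-1542*(-1/540) + 1*(-28)) + (6 - 15/2*(-1/29)) = (257/90 - 28) + (6 + 15/58) = -2263/90 + 363/58 = -24646/1305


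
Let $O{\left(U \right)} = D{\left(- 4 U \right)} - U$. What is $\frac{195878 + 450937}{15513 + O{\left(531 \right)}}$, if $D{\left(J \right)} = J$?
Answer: $\frac{215605}{4286} \approx 50.305$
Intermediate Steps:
$O{\left(U \right)} = - 5 U$ ($O{\left(U \right)} = - 4 U - U = - 5 U$)
$\frac{195878 + 450937}{15513 + O{\left(531 \right)}} = \frac{195878 + 450937}{15513 - 2655} = \frac{646815}{15513 - 2655} = \frac{646815}{12858} = 646815 \cdot \frac{1}{12858} = \frac{215605}{4286}$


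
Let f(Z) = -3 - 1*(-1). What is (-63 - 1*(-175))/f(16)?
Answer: -56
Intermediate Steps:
f(Z) = -2 (f(Z) = -3 + 1 = -2)
(-63 - 1*(-175))/f(16) = (-63 - 1*(-175))/(-2) = (-63 + 175)*(-½) = 112*(-½) = -56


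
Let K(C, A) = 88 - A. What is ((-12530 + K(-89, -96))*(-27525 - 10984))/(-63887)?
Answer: -475432114/63887 ≈ -7441.8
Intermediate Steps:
((-12530 + K(-89, -96))*(-27525 - 10984))/(-63887) = ((-12530 + (88 - 1*(-96)))*(-27525 - 10984))/(-63887) = ((-12530 + (88 + 96))*(-38509))*(-1/63887) = ((-12530 + 184)*(-38509))*(-1/63887) = -12346*(-38509)*(-1/63887) = 475432114*(-1/63887) = -475432114/63887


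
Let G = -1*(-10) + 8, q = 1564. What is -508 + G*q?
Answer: 27644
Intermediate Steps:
G = 18 (G = 10 + 8 = 18)
-508 + G*q = -508 + 18*1564 = -508 + 28152 = 27644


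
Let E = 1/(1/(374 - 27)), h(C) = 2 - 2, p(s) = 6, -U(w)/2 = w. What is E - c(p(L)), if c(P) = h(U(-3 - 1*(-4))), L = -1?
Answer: 347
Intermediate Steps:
U(w) = -2*w
h(C) = 0
c(P) = 0
E = 347 (E = 1/(1/347) = 347)
E - c(p(L)) = 347 - 1*0 = 347 + 0 = 347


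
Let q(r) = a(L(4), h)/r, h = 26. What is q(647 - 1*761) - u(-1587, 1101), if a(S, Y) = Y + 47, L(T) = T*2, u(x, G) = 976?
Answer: -111337/114 ≈ -976.64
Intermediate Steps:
L(T) = 2*T
a(S, Y) = 47 + Y
q(r) = 73/r (q(r) = (47 + 26)/r = 73/r)
q(647 - 1*761) - u(-1587, 1101) = 73/(647 - 1*761) - 1*976 = 73/(647 - 761) - 976 = 73/(-114) - 976 = 73*(-1/114) - 976 = -73/114 - 976 = -111337/114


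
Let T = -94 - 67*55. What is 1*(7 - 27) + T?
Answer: -3799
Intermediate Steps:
T = -3779 (T = -94 - 3685 = -3779)
1*(7 - 27) + T = 1*(7 - 27) - 3779 = 1*(-20) - 3779 = -20 - 3779 = -3799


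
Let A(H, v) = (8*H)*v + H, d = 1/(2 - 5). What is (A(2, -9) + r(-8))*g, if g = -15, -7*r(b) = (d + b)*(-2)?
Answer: 15160/7 ≈ 2165.7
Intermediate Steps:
d = -1/3 (d = 1/(-3) = -1/3 ≈ -0.33333)
A(H, v) = H + 8*H*v (A(H, v) = 8*H*v + H = H + 8*H*v)
r(b) = -2/21 + 2*b/7 (r(b) = -(-1/3 + b)*(-2)/7 = -(2/3 - 2*b)/7 = -2/21 + 2*b/7)
(A(2, -9) + r(-8))*g = (2*(1 + 8*(-9)) + (-2/21 + (2/7)*(-8)))*(-15) = (2*(1 - 72) + (-2/21 - 16/7))*(-15) = (2*(-71) - 50/21)*(-15) = (-142 - 50/21)*(-15) = -3032/21*(-15) = 15160/7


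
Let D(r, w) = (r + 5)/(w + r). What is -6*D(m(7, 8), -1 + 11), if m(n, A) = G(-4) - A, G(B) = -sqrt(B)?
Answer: 3/2 + 15*I/2 ≈ 1.5 + 7.5*I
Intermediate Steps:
m(n, A) = -A - 2*I (m(n, A) = -sqrt(-4) - A = -2*I - A = -A - 2*I)
D(r, w) = (5 + r)/(r + w)
-6*D(m(7, 8), -1 + 11) = -6*(5 + (-1*8 - 2*I))/((-1*8 - 2*I) + (-1 + 11)) = -6*(5 + (-8 - 2*I))/((-8 - 2*I) + 10) = -6*(-3 - 2*I)/(2 - 2*I) = -6*(2 + 2*I)/8*(-3 - 2*I) = -3*(-3 - 2*I)*(2 + 2*I)/4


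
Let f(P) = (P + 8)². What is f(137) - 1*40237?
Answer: -19212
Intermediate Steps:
f(P) = (8 + P)²
f(137) - 1*40237 = (8 + 137)² - 1*40237 = 145² - 40237 = 21025 - 40237 = -19212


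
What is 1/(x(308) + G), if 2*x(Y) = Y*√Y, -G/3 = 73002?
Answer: -109503/23978161754 - 77*√77/11989080877 ≈ -4.6231e-6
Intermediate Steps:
G = -219006 (G = -3*73002 = -219006)
x(Y) = Y^(3/2)/2 (x(Y) = (Y*√Y)/2 = Y^(3/2)/2)
1/(x(308) + G) = 1/(308^(3/2)/2 - 219006) = 1/((616*√77)/2 - 219006) = 1/(308*√77 - 219006) = 1/(-219006 + 308*√77)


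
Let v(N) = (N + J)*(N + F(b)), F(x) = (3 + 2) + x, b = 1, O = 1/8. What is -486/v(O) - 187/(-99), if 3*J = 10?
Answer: -770669/36603 ≈ -21.055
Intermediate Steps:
J = 10/3 (J = (⅓)*10 = 10/3 ≈ 3.3333)
O = ⅛ ≈ 0.12500
F(x) = 5 + x
v(N) = (6 + N)*(10/3 + N) (v(N) = (N + 10/3)*(N + (5 + 1)) = (10/3 + N)*(N + 6) = (10/3 + N)*(6 + N) = (6 + N)*(10/3 + N))
-486/v(O) - 187/(-99) = -486/(20 + (⅛)² + (28/3)*(⅛)) - 187/(-99) = -486/(20 + 1/64 + 7/6) - 187*(-1/99) = -486/4067/192 + 17/9 = -486*192/4067 + 17/9 = -93312/4067 + 17/9 = -770669/36603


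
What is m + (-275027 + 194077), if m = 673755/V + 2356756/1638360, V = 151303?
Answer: -5016284138207783/61972195770 ≈ -80944.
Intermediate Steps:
m = 365109373717/61972195770 (m = 673755/151303 + 2356756/1638360 = 673755*(1/151303) + 2356756*(1/1638360) = 673755/151303 + 589189/409590 = 365109373717/61972195770 ≈ 5.8915)
m + (-275027 + 194077) = 365109373717/61972195770 + (-275027 + 194077) = 365109373717/61972195770 - 80950 = -5016284138207783/61972195770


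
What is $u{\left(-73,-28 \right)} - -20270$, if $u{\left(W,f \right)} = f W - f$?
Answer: $22342$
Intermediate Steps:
$u{\left(W,f \right)} = - f + W f$ ($u{\left(W,f \right)} = W f - f = - f + W f$)
$u{\left(-73,-28 \right)} - -20270 = - 28 \left(-1 - 73\right) - -20270 = \left(-28\right) \left(-74\right) + 20270 = 2072 + 20270 = 22342$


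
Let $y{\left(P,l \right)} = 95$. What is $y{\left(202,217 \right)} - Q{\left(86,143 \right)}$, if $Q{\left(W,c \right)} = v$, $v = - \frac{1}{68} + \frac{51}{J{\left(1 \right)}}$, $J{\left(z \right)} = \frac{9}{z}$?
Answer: $\frac{18227}{204} \approx 89.348$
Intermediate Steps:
$v = \frac{1153}{204}$ ($v = - \frac{1}{68} + \frac{51}{9 \cdot 1^{-1}} = \left(-1\right) \frac{1}{68} + \frac{51}{9 \cdot 1} = - \frac{1}{68} + \frac{51}{9} = - \frac{1}{68} + 51 \cdot \frac{1}{9} = - \frac{1}{68} + \frac{17}{3} = \frac{1153}{204} \approx 5.652$)
$Q{\left(W,c \right)} = \frac{1153}{204}$
$y{\left(202,217 \right)} - Q{\left(86,143 \right)} = 95 - \frac{1153}{204} = \frac{18227}{204}$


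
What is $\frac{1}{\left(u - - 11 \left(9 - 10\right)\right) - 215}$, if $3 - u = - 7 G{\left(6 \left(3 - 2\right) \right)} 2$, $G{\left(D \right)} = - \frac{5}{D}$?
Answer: $- \frac{3}{704} \approx -0.0042614$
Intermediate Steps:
$G{\left(D \right)} = - \frac{5}{D}$
$u = - \frac{26}{3}$ ($u = 3 - - 7 \left(- \frac{5}{6 \left(3 - 2\right)}\right) 2 = 3 - - 7 \left(- \frac{5}{6 \cdot 1}\right) 2 = 3 - - 7 \left(- \frac{5}{6}\right) 2 = 3 - - 7 \left(\left(-5\right) \frac{1}{6}\right) 2 = 3 - \left(-7\right) \left(- \frac{5}{6}\right) 2 = 3 - \frac{35}{6} \cdot 2 = 3 - \frac{35}{3} = - \frac{26}{3} \approx -8.6667$)
$\frac{1}{\left(u - - 11 \left(9 - 10\right)\right) - 215} = \frac{1}{\left(- \frac{26}{3} - - 11 \left(9 - 10\right)\right) - 215} = \frac{1}{\left(- \frac{26}{3} - \left(-11\right) \left(-1\right)\right) - 215} = \frac{1}{\left(- \frac{26}{3} - 11\right) - 215} = \frac{1}{- \frac{59}{3} - 215} = \frac{1}{- \frac{704}{3}} = - \frac{3}{704}$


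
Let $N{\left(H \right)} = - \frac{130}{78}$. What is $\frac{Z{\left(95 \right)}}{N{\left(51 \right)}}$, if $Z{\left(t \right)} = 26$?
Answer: $- \frac{78}{5} \approx -15.6$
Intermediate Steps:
$N{\left(H \right)} = - \frac{5}{3}$ ($N{\left(H \right)} = \left(-130\right) \frac{1}{78} = - \frac{5}{3}$)
$\frac{Z{\left(95 \right)}}{N{\left(51 \right)}} = \frac{26}{- \frac{5}{3}} = 26 \left(- \frac{3}{5}\right) = - \frac{78}{5}$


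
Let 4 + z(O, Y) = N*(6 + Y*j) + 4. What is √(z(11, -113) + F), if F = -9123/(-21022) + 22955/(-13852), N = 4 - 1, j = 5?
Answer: I*√8894115478764871943/72799186 ≈ 40.966*I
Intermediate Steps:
N = 3
F = -178094107/145598372 (F = -9123*(-1/21022) + 22955*(-1/13852) = 9123/21022 - 22955/13852 = -178094107/145598372 ≈ -1.2232)
z(O, Y) = 18 + 15*Y (z(O, Y) = -4 + (3*(6 + Y*5) + 4) = -4 + (3*(6 + 5*Y) + 4) = -4 + ((18 + 15*Y) + 4) = -4 + (22 + 15*Y) = 18 + 15*Y)
√(z(11, -113) + F) = √((18 + 15*(-113)) - 178094107/145598372) = √((18 - 1695) - 178094107/145598372) = √(-1677 - 178094107/145598372) = √(-244346563951/145598372) = I*√8894115478764871943/72799186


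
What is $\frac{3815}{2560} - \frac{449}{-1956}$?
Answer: $\frac{430579}{250368} \approx 1.7198$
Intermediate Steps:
$\frac{3815}{2560} - \frac{449}{-1956} = 3815 \cdot \frac{1}{2560} - - \frac{449}{1956} = \frac{763}{512} + \frac{449}{1956} = \frac{430579}{250368}$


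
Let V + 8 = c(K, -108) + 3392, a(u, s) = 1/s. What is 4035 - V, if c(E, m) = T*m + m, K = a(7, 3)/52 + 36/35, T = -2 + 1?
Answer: 651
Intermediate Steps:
T = -1
K = 5651/5460 (K = 1/(3*52) + 36/35 = (⅓)*(1/52) + 36*(1/35) = 1/156 + 36/35 = 5651/5460 ≈ 1.0350)
c(E, m) = 0 (c(E, m) = -m + m = 0)
V = 3384 (V = -8 + (0 + 3392) = -8 + 3392 = 3384)
4035 - V = 4035 - 1*3384 = 4035 - 3384 = 651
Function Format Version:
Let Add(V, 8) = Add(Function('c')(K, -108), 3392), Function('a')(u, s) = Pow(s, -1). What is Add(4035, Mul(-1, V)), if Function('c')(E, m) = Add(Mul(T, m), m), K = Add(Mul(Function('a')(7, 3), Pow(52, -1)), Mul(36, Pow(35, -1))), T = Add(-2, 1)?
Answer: 651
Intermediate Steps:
T = -1
K = Rational(5651, 5460) (K = Add(Mul(Pow(3, -1), Pow(52, -1)), Mul(36, Pow(35, -1))) = Add(Mul(Rational(1, 3), Rational(1, 52)), Mul(36, Rational(1, 35))) = Add(Rational(1, 156), Rational(36, 35)) = Rational(5651, 5460) ≈ 1.0350)
Function('c')(E, m) = 0 (Function('c')(E, m) = Add(Mul(-1, m), m) = 0)
V = 3384 (V = Add(-8, Add(0, 3392)) = Add(-8, 3392) = 3384)
Add(4035, Mul(-1, V)) = Add(4035, Mul(-1, 3384)) = Add(4035, -3384) = 651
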